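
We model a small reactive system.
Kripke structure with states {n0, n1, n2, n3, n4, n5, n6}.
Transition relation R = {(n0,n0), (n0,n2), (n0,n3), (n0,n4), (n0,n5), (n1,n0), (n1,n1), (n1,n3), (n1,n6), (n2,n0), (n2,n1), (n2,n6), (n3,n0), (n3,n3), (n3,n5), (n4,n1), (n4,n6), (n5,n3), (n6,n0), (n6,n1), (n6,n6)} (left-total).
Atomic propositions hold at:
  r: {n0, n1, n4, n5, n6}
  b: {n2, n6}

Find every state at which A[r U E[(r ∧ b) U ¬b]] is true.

{n0, n1, n3, n4, n5, n6}

Sat(r ∧ b) = {n6}
Sat(¬b) = {n0, n1, n3, n4, n5}
E[(r ∧ b) U ¬b]: least fixpoint, start Z0 = Sat(¬b) = {n0, n1, n3, n4, n5}, add states in Sat(r ∧ b) with some successor in Z. Z1 = {n0, n1, n3, n4, n5, n6}; fixed.
Sat(E[(r ∧ b) U ¬b]) = {n0, n1, n3, n4, n5, n6}
A[r U E[(r ∧ b) U ¬b]]: least fixpoint, start Z0 = Sat(E[(r ∧ b) U ¬b]) = {n0, n1, n3, n4, n5, n6}, add states in Sat(r) with every successor in Z. Already a fixed point.
Sat(A[r U E[(r ∧ b) U ¬b]]) = {n0, n1, n3, n4, n5, n6}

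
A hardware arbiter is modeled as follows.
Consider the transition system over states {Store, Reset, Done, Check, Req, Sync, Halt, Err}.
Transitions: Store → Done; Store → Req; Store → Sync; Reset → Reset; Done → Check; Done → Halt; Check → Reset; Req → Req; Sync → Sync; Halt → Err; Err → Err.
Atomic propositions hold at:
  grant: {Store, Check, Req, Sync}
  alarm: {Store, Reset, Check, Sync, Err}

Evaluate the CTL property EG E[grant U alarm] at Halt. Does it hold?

E[grant U alarm]: least fixpoint, start Z0 = Sat(alarm) = {Store, Reset, Check, Sync, Err}, add states in Sat(grant) with some successor in Z. Already a fixed point.
Sat(E[grant U alarm]) = {Store, Reset, Check, Sync, Err}
EG E[grant U alarm]: greatest fixpoint, start Z0 = {Store, Reset, Check, Sync, Err}, keep only states in Sat with some successor in Z. Already a fixed point.
Sat(EG E[grant U alarm]) = {Store, Reset, Check, Sync, Err}
Halt ∉ Sat(EG E[grant U alarm]) = {Store, Reset, Check, Sync, Err}, so the formula does not hold at Halt.

No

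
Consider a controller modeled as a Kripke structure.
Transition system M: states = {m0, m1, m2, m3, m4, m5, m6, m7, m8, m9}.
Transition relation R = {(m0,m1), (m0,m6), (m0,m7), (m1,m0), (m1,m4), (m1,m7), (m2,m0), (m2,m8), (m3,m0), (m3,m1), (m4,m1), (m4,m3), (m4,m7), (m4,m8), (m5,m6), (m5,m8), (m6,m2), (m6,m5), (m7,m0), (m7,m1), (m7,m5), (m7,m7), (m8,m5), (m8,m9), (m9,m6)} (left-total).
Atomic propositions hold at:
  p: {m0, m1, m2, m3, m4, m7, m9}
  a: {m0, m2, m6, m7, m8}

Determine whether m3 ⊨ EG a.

EG a: greatest fixpoint, start Z0 = {m0, m2, m6, m7, m8}, keep only states in Sat with some successor in Z. Z1 = {m0, m2, m6, m7}; fixed.
Sat(EG a) = {m0, m2, m6, m7}
m3 ∉ Sat(EG a) = {m0, m2, m6, m7}, so the formula does not hold at m3.

No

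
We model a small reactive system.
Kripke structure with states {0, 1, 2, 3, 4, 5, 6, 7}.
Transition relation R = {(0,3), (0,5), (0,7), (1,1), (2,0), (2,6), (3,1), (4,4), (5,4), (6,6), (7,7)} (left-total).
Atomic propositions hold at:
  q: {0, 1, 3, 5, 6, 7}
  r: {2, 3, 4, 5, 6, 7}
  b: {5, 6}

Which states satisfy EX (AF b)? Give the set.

AF b: least fixpoint, start Z0 = {5, 6}, add states with every successor in Z. Already a fixed point.
Sat(AF b) = {5, 6}
Sat(EX (AF b)) = {s : some successor in {5, 6}} = {0, 2, 6}

{0, 2, 6}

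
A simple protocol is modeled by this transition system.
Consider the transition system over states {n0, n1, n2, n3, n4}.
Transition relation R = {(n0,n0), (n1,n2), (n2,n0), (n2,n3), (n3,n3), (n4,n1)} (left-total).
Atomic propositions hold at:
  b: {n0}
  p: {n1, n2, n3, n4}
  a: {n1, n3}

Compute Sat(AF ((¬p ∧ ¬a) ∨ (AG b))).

{n0}

Sat(¬p) = {n0}
Sat(¬a) = {n0, n2, n4}
Sat(¬p ∧ ¬a) = {n0}
AG b: greatest fixpoint, start Z0 = {n0}, keep only states in Sat with every successor in Z. Already a fixed point.
Sat(AG b) = {n0}
Sat((¬p ∧ ¬a) ∨ (AG b)) = {n0}
AF ((¬p ∧ ¬a) ∨ (AG b)): least fixpoint, start Z0 = {n0}, add states with every successor in Z. Already a fixed point.
Sat(AF ((¬p ∧ ¬a) ∨ (AG b))) = {n0}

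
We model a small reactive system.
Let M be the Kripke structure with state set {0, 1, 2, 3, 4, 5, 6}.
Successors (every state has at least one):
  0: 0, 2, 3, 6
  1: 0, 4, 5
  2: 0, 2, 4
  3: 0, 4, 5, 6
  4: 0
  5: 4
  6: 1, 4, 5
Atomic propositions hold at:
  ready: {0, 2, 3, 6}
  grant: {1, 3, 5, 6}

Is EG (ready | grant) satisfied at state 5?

No

Sat(ready | grant) = {0, 1, 2, 3, 5, 6}
EG (ready | grant): greatest fixpoint, start Z0 = {0, 1, 2, 3, 5, 6}, keep only states in Sat with some successor in Z. Z1 = {0, 1, 2, 3, 6}; fixed.
Sat(EG (ready | grant)) = {0, 1, 2, 3, 6}
5 ∉ Sat(EG (ready | grant)) = {0, 1, 2, 3, 6}, so the formula does not hold at 5.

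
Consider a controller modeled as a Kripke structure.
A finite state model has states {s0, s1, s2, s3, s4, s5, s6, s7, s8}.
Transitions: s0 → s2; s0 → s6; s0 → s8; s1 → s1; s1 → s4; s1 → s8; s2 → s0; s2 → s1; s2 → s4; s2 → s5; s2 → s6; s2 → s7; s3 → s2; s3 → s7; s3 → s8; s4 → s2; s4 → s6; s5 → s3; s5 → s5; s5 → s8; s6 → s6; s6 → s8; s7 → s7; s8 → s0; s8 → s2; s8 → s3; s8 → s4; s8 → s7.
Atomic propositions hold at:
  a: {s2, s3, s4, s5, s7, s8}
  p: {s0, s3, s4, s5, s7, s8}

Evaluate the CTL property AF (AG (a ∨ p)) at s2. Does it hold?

No

Sat(a ∨ p) = {s0, s2, s3, s4, s5, s7, s8}
AG (a ∨ p): greatest fixpoint, start Z0 = {s0, s2, s3, s4, s5, s7, s8}, keep only states in Sat with every successor in Z. Z1 = {s3, s5, s7, s8}; Z2 = {s5, s7}; Z3 = {s7}; fixed.
Sat(AG (a ∨ p)) = {s7}
AF (AG (a ∨ p)): least fixpoint, start Z0 = {s7}, add states with every successor in Z. Already a fixed point.
Sat(AF (AG (a ∨ p))) = {s7}
s2 ∉ Sat(AF (AG (a ∨ p))) = {s7}, so the formula does not hold at s2.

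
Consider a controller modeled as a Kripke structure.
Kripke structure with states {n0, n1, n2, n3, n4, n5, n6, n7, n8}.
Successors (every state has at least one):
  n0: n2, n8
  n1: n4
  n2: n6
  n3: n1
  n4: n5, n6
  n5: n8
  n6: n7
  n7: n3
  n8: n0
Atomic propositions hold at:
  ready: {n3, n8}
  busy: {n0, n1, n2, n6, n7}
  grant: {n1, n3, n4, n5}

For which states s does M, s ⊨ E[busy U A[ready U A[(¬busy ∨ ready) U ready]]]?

Sat(¬busy) = {n3, n4, n5, n8}
Sat(¬busy ∨ ready) = {n3, n4, n5, n8}
A[(¬busy ∨ ready) U ready]: least fixpoint, start Z0 = Sat(ready) = {n3, n8}, add states in Sat(¬busy ∨ ready) with every successor in Z. Z1 = {n3, n5, n8}; fixed.
Sat(A[(¬busy ∨ ready) U ready]) = {n3, n5, n8}
A[ready U A[(¬busy ∨ ready) U ready]]: least fixpoint, start Z0 = Sat(A[(¬busy ∨ ready) U ready]) = {n3, n5, n8}, add states in Sat(ready) with every successor in Z. Already a fixed point.
Sat(A[ready U A[(¬busy ∨ ready) U ready]]) = {n3, n5, n8}
E[busy U A[ready U A[(¬busy ∨ ready) U ready]]]: least fixpoint, start Z0 = Sat(A[ready U A[(¬busy ∨ ready) U ready]]) = {n3, n5, n8}, add states in Sat(busy) with some successor in Z. Z1 = {n0, n3, n5, n7, n8}; Z2 = {n0, n3, n5, n6, n7, n8}; Z3 = {n0, n2, n3, n5, n6, n7, n8}; fixed.
Sat(E[busy U A[ready U A[(¬busy ∨ ready) U ready]]]) = {n0, n2, n3, n5, n6, n7, n8}

{n0, n2, n3, n5, n6, n7, n8}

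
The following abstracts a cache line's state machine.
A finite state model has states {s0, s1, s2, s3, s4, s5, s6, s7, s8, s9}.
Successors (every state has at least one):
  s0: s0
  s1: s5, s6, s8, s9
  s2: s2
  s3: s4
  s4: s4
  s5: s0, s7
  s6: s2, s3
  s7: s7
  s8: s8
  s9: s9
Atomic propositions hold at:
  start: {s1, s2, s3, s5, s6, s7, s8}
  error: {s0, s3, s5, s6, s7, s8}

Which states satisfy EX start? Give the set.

{s1, s2, s5, s6, s7, s8}

Sat(EX start) = {s : some successor in {s1, s2, s3, s5, s6, s7, s8}} = {s1, s2, s5, s6, s7, s8}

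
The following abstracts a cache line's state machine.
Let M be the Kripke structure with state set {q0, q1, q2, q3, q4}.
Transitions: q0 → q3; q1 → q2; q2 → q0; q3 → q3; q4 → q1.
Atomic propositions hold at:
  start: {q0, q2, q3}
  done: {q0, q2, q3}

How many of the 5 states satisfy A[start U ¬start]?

2

Sat(¬start) = {q1, q4}
A[start U ¬start]: least fixpoint, start Z0 = Sat(¬start) = {q1, q4}, add states in Sat(start) with every successor in Z. Already a fixed point.
Sat(A[start U ¬start]) = {q1, q4}
|Sat(A[start U ¬start])| = |{q1, q4}| = 2.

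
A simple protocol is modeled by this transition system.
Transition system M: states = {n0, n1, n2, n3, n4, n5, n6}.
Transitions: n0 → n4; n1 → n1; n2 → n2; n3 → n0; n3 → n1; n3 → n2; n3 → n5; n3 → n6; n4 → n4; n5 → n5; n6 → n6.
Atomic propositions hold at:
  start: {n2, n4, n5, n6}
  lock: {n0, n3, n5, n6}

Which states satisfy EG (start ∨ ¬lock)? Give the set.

{n1, n2, n4, n5, n6}

Sat(¬lock) = {n1, n2, n4}
Sat(start ∨ ¬lock) = {n1, n2, n4, n5, n6}
EG (start ∨ ¬lock): greatest fixpoint, start Z0 = {n1, n2, n4, n5, n6}, keep only states in Sat with some successor in Z. Already a fixed point.
Sat(EG (start ∨ ¬lock)) = {n1, n2, n4, n5, n6}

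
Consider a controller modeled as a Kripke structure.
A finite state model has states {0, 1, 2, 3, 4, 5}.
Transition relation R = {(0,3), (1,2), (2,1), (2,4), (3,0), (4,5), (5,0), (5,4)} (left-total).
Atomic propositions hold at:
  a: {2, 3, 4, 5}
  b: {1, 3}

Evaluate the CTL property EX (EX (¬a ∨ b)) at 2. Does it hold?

No

Sat(¬a) = {0, 1}
Sat(¬a ∨ b) = {0, 1, 3}
Sat(EX (¬a ∨ b)) = {s : some successor in {0, 1, 3}} = {0, 2, 3, 5}
Sat(EX (EX (¬a ∨ b))) = {s : some successor in {0, 2, 3, 5}} = {0, 1, 3, 4, 5}
2 ∉ Sat(EX (EX (¬a ∨ b))) = {0, 1, 3, 4, 5}, so the formula does not hold at 2.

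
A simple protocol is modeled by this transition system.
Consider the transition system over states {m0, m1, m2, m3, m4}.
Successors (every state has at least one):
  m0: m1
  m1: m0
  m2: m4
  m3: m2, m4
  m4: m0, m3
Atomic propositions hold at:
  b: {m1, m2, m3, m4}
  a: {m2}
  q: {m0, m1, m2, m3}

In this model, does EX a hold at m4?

No

Sat(EX a) = {s : some successor in {m2}} = {m3}
m4 ∉ Sat(EX a) = {m3}, so the formula does not hold at m4.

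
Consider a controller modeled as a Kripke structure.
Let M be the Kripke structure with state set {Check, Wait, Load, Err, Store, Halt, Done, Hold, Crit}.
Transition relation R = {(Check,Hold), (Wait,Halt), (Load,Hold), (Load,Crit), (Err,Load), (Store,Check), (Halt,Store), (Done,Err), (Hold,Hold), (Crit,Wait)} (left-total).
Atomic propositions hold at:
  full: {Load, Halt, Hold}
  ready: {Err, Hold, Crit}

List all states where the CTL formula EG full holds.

EG full: greatest fixpoint, start Z0 = {Load, Halt, Hold}, keep only states in Sat with some successor in Z. Z1 = {Load, Hold}; fixed.
Sat(EG full) = {Load, Hold}

{Load, Hold}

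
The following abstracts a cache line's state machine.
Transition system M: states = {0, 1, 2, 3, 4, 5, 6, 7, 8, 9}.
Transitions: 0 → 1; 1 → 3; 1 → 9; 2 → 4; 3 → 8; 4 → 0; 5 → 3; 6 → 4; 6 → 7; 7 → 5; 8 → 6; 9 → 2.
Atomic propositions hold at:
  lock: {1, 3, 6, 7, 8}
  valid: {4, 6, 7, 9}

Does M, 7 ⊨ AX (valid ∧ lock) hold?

No

Sat(valid ∧ lock) = {6, 7}
Sat(AX (valid ∧ lock)) = {s : every successor in {6, 7}} = {8}
7 ∉ Sat(AX (valid ∧ lock)) = {8}, so the formula does not hold at 7.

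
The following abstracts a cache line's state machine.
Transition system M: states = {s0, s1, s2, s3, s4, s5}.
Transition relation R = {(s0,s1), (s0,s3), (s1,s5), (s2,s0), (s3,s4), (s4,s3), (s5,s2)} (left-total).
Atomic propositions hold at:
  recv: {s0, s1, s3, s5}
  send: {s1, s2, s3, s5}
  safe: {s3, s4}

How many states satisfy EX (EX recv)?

4

Sat(EX recv) = {s : some successor in {s0, s1, s3, s5}} = {s0, s1, s2, s4}
Sat(EX (EX recv)) = {s : some successor in {s0, s1, s2, s4}} = {s0, s2, s3, s5}
|Sat(EX (EX recv))| = |{s0, s2, s3, s5}| = 4.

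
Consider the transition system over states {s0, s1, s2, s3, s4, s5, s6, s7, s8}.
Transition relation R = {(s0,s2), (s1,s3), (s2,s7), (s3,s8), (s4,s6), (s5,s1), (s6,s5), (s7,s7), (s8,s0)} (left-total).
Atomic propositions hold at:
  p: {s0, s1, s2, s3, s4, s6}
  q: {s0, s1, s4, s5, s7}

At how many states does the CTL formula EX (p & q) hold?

Sat(p & q) = {s0, s1, s4}
Sat(EX (p & q)) = {s : some successor in {s0, s1, s4}} = {s5, s8}
|Sat(EX (p & q))| = |{s5, s8}| = 2.

2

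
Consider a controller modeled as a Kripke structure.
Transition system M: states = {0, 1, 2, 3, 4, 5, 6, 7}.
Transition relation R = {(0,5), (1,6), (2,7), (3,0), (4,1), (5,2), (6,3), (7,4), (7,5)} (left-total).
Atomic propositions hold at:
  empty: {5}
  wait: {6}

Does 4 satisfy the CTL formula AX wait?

No

Sat(AX wait) = {s : every successor in {6}} = {1}
4 ∉ Sat(AX wait) = {1}, so the formula does not hold at 4.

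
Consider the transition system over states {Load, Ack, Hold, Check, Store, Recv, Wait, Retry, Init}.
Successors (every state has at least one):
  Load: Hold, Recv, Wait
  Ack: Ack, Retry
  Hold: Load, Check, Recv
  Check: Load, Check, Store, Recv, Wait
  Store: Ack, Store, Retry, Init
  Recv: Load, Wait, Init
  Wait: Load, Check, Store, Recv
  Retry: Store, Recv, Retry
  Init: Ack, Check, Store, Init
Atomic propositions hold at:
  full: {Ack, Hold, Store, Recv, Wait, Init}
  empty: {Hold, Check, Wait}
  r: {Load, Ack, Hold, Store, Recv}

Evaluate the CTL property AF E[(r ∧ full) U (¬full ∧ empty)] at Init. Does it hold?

No

Sat(r ∧ full) = {Ack, Hold, Store, Recv}
Sat(¬full) = {Load, Check, Retry}
Sat(¬full ∧ empty) = {Check}
E[(r ∧ full) U (¬full ∧ empty)]: least fixpoint, start Z0 = Sat((¬full ∧ empty)) = {Check}, add states in Sat(r ∧ full) with some successor in Z. Z1 = {Hold, Check}; fixed.
Sat(E[(r ∧ full) U (¬full ∧ empty)]) = {Hold, Check}
AF E[(r ∧ full) U (¬full ∧ empty)]: least fixpoint, start Z0 = {Hold, Check}, add states with every successor in Z. Already a fixed point.
Sat(AF E[(r ∧ full) U (¬full ∧ empty)]) = {Hold, Check}
Init ∉ Sat(AF E[(r ∧ full) U (¬full ∧ empty)]) = {Hold, Check}, so the formula does not hold at Init.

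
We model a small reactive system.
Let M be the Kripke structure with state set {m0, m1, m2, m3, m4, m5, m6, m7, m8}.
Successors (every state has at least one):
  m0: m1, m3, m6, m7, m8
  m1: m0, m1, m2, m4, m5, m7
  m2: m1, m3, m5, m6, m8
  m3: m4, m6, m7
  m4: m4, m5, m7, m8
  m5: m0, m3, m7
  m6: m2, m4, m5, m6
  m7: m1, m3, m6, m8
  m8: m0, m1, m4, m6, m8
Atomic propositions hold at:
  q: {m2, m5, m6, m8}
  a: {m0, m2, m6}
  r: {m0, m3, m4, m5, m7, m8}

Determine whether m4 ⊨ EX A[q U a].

No

A[q U a]: least fixpoint, start Z0 = Sat(a) = {m0, m2, m6}, add states in Sat(q) with every successor in Z. Already a fixed point.
Sat(A[q U a]) = {m0, m2, m6}
Sat(EX A[q U a]) = {s : some successor in {m0, m2, m6}} = {m0, m1, m2, m3, m5, m6, m7, m8}
m4 ∉ Sat(EX A[q U a]) = {m0, m1, m2, m3, m5, m6, m7, m8}, so the formula does not hold at m4.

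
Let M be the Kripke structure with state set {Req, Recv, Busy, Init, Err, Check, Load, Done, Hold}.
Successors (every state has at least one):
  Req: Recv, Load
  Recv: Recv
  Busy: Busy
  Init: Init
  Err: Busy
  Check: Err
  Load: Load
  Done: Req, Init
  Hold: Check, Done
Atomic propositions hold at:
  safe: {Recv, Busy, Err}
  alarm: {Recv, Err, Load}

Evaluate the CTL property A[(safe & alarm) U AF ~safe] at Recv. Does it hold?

No

Sat(safe & alarm) = {Recv, Err}
Sat(~safe) = {Req, Init, Check, Load, Done, Hold}
AF ~safe: least fixpoint, start Z0 = {Req, Init, Check, Load, Done, Hold}, add states with every successor in Z. Already a fixed point.
Sat(AF ~safe) = {Req, Init, Check, Load, Done, Hold}
A[(safe & alarm) U AF ~safe]: least fixpoint, start Z0 = Sat(AF ~safe) = {Req, Init, Check, Load, Done, Hold}, add states in Sat(safe & alarm) with every successor in Z. Already a fixed point.
Sat(A[(safe & alarm) U AF ~safe]) = {Req, Init, Check, Load, Done, Hold}
Recv ∉ Sat(A[(safe & alarm) U AF ~safe]) = {Req, Init, Check, Load, Done, Hold}, so the formula does not hold at Recv.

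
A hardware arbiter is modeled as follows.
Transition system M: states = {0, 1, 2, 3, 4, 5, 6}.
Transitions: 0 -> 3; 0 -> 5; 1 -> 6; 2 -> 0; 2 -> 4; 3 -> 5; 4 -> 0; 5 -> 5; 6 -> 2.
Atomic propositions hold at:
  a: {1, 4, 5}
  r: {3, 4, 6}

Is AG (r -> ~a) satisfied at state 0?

Yes

Sat(~a) = {0, 2, 3, 6}
Sat(r -> ~a) = {0, 1, 2, 3, 5, 6}
AG (r -> ~a): greatest fixpoint, start Z0 = {0, 1, 2, 3, 5, 6}, keep only states in Sat with every successor in Z. Z1 = {0, 1, 3, 5, 6}; Z2 = {0, 1, 3, 5}; Z3 = {0, 3, 5}; fixed.
Sat(AG (r -> ~a)) = {0, 3, 5}
0 ∈ Sat(AG (r -> ~a)) = {0, 3, 5}, so the formula holds at 0.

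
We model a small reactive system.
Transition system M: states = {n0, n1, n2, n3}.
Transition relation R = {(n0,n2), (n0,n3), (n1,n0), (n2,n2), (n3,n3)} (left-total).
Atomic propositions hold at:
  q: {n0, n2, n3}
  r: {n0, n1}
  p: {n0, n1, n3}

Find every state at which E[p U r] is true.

{n0, n1}

E[p U r]: least fixpoint, start Z0 = Sat(r) = {n0, n1}, add states in Sat(p) with some successor in Z. Already a fixed point.
Sat(E[p U r]) = {n0, n1}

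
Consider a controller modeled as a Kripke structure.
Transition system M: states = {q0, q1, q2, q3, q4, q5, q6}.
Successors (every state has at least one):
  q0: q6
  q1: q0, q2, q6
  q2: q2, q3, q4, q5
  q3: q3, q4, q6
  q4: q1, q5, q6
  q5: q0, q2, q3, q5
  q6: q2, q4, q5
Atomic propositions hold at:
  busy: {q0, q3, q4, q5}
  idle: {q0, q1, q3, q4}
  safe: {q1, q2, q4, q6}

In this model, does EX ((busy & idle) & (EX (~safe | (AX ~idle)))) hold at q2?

Sat(busy & idle) = {q0, q3, q4}
Sat(~safe) = {q0, q3, q5}
Sat(~idle) = {q2, q5, q6}
Sat(AX ~idle) = {s : every successor in {q2, q5, q6}} = {q0}
Sat(~safe | (AX ~idle)) = {q0, q3, q5}
Sat(EX (~safe | (AX ~idle))) = {s : some successor in {q0, q3, q5}} = {q1, q2, q3, q4, q5, q6}
Sat((busy & idle) & (EX (~safe | (AX ~idle)))) = {q3, q4}
Sat(EX ((busy & idle) & (EX (~safe | (AX ~idle))))) = {s : some successor in {q3, q4}} = {q2, q3, q5, q6}
q2 ∈ Sat(EX ((busy & idle) & (EX (~safe | (AX ~idle))))) = {q2, q3, q5, q6}, so the formula holds at q2.

Yes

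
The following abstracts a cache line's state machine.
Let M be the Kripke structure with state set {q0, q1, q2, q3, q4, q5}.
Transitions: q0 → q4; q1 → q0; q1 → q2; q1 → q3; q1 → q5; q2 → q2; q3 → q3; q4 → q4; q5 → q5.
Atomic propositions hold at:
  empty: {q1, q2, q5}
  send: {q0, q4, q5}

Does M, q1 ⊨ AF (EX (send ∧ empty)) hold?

Sat(send ∧ empty) = {q5}
Sat(EX (send ∧ empty)) = {s : some successor in {q5}} = {q1, q5}
AF (EX (send ∧ empty)): least fixpoint, start Z0 = {q1, q5}, add states with every successor in Z. Already a fixed point.
Sat(AF (EX (send ∧ empty))) = {q1, q5}
q1 ∈ Sat(AF (EX (send ∧ empty))) = {q1, q5}, so the formula holds at q1.

Yes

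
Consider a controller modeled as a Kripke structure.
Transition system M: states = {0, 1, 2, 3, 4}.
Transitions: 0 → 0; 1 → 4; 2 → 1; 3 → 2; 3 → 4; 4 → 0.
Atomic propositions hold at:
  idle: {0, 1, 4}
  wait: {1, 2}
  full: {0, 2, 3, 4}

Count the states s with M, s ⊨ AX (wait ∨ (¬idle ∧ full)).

1

Sat(¬idle) = {2, 3}
Sat(¬idle ∧ full) = {2, 3}
Sat(wait ∨ (¬idle ∧ full)) = {1, 2, 3}
Sat(AX (wait ∨ (¬idle ∧ full))) = {s : every successor in {1, 2, 3}} = {2}
|Sat(AX (wait ∨ (¬idle ∧ full)))| = |{2}| = 1.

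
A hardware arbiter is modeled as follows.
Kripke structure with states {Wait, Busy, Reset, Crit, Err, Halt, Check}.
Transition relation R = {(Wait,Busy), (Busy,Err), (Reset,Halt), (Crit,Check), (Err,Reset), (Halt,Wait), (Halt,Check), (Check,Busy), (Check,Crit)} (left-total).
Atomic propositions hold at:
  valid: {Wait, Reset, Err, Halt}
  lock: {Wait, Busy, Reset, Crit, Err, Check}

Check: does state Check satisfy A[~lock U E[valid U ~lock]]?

Sat(~lock) = {Halt}
E[valid U ~lock]: least fixpoint, start Z0 = Sat(~lock) = {Halt}, add states in Sat(valid) with some successor in Z. Z1 = {Reset, Halt}; Z2 = {Reset, Err, Halt}; fixed.
Sat(E[valid U ~lock]) = {Reset, Err, Halt}
A[~lock U E[valid U ~lock]]: least fixpoint, start Z0 = Sat(E[valid U ~lock]) = {Reset, Err, Halt}, add states in Sat(~lock) with every successor in Z. Already a fixed point.
Sat(A[~lock U E[valid U ~lock]]) = {Reset, Err, Halt}
Check ∉ Sat(A[~lock U E[valid U ~lock]]) = {Reset, Err, Halt}, so the formula does not hold at Check.

No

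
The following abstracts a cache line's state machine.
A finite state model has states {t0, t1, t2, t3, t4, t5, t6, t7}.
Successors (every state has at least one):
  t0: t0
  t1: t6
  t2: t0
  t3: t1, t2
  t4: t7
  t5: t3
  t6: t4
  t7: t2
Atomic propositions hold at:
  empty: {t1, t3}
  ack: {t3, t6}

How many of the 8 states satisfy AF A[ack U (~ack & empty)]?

1

Sat(~ack) = {t0, t1, t2, t4, t5, t7}
Sat(~ack & empty) = {t1}
A[ack U (~ack & empty)]: least fixpoint, start Z0 = Sat((~ack & empty)) = {t1}, add states in Sat(ack) with every successor in Z. Already a fixed point.
Sat(A[ack U (~ack & empty)]) = {t1}
AF A[ack U (~ack & empty)]: least fixpoint, start Z0 = {t1}, add states with every successor in Z. Already a fixed point.
Sat(AF A[ack U (~ack & empty)]) = {t1}
|Sat(AF A[ack U (~ack & empty)])| = |{t1}| = 1.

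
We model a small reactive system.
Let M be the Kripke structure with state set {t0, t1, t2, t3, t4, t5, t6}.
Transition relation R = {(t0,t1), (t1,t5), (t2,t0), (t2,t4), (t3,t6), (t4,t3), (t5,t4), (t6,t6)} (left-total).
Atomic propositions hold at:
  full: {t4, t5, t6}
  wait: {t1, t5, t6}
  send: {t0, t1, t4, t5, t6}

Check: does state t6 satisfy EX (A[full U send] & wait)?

Yes

A[full U send]: least fixpoint, start Z0 = Sat(send) = {t0, t1, t4, t5, t6}, add states in Sat(full) with every successor in Z. Already a fixed point.
Sat(A[full U send]) = {t0, t1, t4, t5, t6}
Sat(A[full U send] & wait) = {t1, t5, t6}
Sat(EX (A[full U send] & wait)) = {s : some successor in {t1, t5, t6}} = {t0, t1, t3, t6}
t6 ∈ Sat(EX (A[full U send] & wait)) = {t0, t1, t3, t6}, so the formula holds at t6.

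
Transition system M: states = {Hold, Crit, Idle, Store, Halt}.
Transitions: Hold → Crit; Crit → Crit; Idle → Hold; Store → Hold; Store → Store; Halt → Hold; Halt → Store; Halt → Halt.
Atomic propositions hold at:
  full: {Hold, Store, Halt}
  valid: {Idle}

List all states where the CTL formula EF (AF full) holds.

{Hold, Idle, Store, Halt}

AF full: least fixpoint, start Z0 = {Hold, Store, Halt}, add states with every successor in Z. Z1 = {Hold, Idle, Store, Halt}; fixed.
Sat(AF full) = {Hold, Idle, Store, Halt}
EF (AF full): least fixpoint, start Z0 = {Hold, Idle, Store, Halt}, add states with some successor in Z. Already a fixed point.
Sat(EF (AF full)) = {Hold, Idle, Store, Halt}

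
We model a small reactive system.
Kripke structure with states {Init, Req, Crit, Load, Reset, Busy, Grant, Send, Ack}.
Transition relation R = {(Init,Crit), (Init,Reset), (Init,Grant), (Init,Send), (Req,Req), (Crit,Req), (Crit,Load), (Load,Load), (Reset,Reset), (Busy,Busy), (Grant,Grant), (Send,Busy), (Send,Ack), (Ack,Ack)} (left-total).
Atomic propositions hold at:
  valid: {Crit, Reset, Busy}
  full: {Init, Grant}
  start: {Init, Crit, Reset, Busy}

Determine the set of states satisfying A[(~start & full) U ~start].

{Req, Load, Grant, Send, Ack}

Sat(~start) = {Req, Load, Grant, Send, Ack}
Sat(~start & full) = {Grant}
A[(~start & full) U ~start]: least fixpoint, start Z0 = Sat(~start) = {Req, Load, Grant, Send, Ack}, add states in Sat(~start & full) with every successor in Z. Already a fixed point.
Sat(A[(~start & full) U ~start]) = {Req, Load, Grant, Send, Ack}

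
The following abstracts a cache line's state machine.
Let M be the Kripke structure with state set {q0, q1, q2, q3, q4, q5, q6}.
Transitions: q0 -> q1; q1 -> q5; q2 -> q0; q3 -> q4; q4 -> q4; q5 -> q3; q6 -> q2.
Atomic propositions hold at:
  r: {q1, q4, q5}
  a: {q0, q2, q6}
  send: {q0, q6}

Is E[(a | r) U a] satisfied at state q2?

Yes

Sat(a | r) = {q0, q1, q2, q4, q5, q6}
E[(a | r) U a]: least fixpoint, start Z0 = Sat(a) = {q0, q2, q6}, add states in Sat(a | r) with some successor in Z. Already a fixed point.
Sat(E[(a | r) U a]) = {q0, q2, q6}
q2 ∈ Sat(E[(a | r) U a]) = {q0, q2, q6}, so the formula holds at q2.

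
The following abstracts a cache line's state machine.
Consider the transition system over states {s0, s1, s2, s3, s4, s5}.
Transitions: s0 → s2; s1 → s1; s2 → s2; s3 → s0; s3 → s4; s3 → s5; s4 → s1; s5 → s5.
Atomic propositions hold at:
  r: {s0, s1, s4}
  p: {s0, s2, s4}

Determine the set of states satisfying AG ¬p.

{s1, s5}

Sat(¬p) = {s1, s3, s5}
AG ¬p: greatest fixpoint, start Z0 = {s1, s3, s5}, keep only states in Sat with every successor in Z. Z1 = {s1, s5}; fixed.
Sat(AG ¬p) = {s1, s5}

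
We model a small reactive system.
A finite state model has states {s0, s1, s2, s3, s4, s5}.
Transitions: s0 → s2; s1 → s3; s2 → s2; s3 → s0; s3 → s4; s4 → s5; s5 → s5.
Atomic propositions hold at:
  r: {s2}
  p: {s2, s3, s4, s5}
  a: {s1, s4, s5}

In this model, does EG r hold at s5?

No

EG r: greatest fixpoint, start Z0 = {s2}, keep only states in Sat with some successor in Z. Already a fixed point.
Sat(EG r) = {s2}
s5 ∉ Sat(EG r) = {s2}, so the formula does not hold at s5.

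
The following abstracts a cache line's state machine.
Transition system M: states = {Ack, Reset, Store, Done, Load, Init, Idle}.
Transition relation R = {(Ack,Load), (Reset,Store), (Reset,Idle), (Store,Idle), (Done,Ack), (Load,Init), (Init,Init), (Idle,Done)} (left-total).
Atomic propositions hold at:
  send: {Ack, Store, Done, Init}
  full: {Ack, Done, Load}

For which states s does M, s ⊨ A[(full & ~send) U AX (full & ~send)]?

{Ack}

Sat(~send) = {Reset, Load, Idle}
Sat(full & ~send) = {Load}
Sat(AX (full & ~send)) = {s : every successor in {Load}} = {Ack}
A[(full & ~send) U AX (full & ~send)]: least fixpoint, start Z0 = Sat(AX (full & ~send)) = {Ack}, add states in Sat(full & ~send) with every successor in Z. Already a fixed point.
Sat(A[(full & ~send) U AX (full & ~send)]) = {Ack}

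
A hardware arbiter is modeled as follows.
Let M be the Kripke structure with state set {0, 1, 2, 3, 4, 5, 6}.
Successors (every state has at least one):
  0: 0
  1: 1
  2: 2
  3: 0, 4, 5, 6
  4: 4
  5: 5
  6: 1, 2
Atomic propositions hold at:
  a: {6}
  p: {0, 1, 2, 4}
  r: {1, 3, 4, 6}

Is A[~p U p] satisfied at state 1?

Sat(~p) = {3, 5, 6}
A[~p U p]: least fixpoint, start Z0 = Sat(p) = {0, 1, 2, 4}, add states in Sat(~p) with every successor in Z. Z1 = {0, 1, 2, 4, 6}; fixed.
Sat(A[~p U p]) = {0, 1, 2, 4, 6}
1 ∈ Sat(A[~p U p]) = {0, 1, 2, 4, 6}, so the formula holds at 1.

Yes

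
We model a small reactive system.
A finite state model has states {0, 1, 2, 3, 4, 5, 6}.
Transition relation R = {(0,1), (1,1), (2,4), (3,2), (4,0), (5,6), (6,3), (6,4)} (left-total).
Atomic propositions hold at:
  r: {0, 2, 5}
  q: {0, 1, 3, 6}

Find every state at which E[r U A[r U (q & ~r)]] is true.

Sat(~r) = {1, 3, 4, 6}
Sat(q & ~r) = {1, 3, 6}
A[r U (q & ~r)]: least fixpoint, start Z0 = Sat((q & ~r)) = {1, 3, 6}, add states in Sat(r) with every successor in Z. Z1 = {0, 1, 3, 5, 6}; fixed.
Sat(A[r U (q & ~r)]) = {0, 1, 3, 5, 6}
E[r U A[r U (q & ~r)]]: least fixpoint, start Z0 = Sat(A[r U (q & ~r)]) = {0, 1, 3, 5, 6}, add states in Sat(r) with some successor in Z. Already a fixed point.
Sat(E[r U A[r U (q & ~r)]]) = {0, 1, 3, 5, 6}

{0, 1, 3, 5, 6}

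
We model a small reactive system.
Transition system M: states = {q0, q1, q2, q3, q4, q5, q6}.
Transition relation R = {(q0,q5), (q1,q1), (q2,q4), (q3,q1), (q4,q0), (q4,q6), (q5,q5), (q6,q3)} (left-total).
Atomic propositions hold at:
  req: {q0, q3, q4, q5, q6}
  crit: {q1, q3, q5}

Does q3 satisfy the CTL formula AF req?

Yes

AF req: least fixpoint, start Z0 = {q0, q3, q4, q5, q6}, add states with every successor in Z. Z1 = {q0, q2, q3, q4, q5, q6}; fixed.
Sat(AF req) = {q0, q2, q3, q4, q5, q6}
q3 ∈ Sat(AF req) = {q0, q2, q3, q4, q5, q6}, so the formula holds at q3.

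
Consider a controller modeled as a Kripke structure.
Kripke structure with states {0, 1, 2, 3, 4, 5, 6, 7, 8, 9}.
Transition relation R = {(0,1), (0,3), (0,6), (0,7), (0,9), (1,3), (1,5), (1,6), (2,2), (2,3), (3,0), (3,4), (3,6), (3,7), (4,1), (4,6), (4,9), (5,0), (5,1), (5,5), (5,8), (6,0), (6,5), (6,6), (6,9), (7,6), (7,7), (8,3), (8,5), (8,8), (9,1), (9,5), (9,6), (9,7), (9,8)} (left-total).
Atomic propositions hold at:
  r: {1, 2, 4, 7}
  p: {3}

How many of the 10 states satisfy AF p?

AF p: least fixpoint, start Z0 = {3}, add states with every successor in Z. Already a fixed point.
Sat(AF p) = {3}
|Sat(AF p)| = |{3}| = 1.

1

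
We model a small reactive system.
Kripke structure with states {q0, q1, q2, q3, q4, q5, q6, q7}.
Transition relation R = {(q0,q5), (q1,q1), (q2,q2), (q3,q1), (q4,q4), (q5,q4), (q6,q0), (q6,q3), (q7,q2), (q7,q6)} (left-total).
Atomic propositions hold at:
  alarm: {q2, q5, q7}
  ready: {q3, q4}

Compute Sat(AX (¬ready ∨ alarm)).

{q0, q1, q2, q3, q7}

Sat(¬ready) = {q0, q1, q2, q5, q6, q7}
Sat(¬ready ∨ alarm) = {q0, q1, q2, q5, q6, q7}
Sat(AX (¬ready ∨ alarm)) = {s : every successor in {q0, q1, q2, q5, q6, q7}} = {q0, q1, q2, q3, q7}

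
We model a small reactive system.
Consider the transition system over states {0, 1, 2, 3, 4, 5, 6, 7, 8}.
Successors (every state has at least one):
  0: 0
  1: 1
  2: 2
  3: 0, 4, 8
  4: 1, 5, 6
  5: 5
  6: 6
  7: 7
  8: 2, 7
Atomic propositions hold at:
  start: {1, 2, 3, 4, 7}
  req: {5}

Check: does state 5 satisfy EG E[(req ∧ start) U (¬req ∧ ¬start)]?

Sat(req ∧ start) = ∅
Sat(¬req) = {0, 1, 2, 3, 4, 6, 7, 8}
Sat(¬start) = {0, 5, 6, 8}
Sat(¬req ∧ ¬start) = {0, 6, 8}
E[(req ∧ start) U (¬req ∧ ¬start)]: least fixpoint, start Z0 = Sat((¬req ∧ ¬start)) = {0, 6, 8}, add states in Sat(req ∧ start) with some successor in Z. Already a fixed point.
Sat(E[(req ∧ start) U (¬req ∧ ¬start)]) = {0, 6, 8}
EG E[(req ∧ start) U (¬req ∧ ¬start)]: greatest fixpoint, start Z0 = {0, 6, 8}, keep only states in Sat with some successor in Z. Z1 = {0, 6}; fixed.
Sat(EG E[(req ∧ start) U (¬req ∧ ¬start)]) = {0, 6}
5 ∉ Sat(EG E[(req ∧ start) U (¬req ∧ ¬start)]) = {0, 6}, so the formula does not hold at 5.

No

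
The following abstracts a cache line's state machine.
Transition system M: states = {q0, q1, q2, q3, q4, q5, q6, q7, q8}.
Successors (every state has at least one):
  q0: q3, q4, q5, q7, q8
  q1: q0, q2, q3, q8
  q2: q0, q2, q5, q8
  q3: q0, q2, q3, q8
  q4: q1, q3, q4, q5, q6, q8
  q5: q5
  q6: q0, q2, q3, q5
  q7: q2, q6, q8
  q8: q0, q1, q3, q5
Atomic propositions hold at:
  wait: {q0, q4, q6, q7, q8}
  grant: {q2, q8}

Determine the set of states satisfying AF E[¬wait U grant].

Sat(¬wait) = {q1, q2, q3, q5}
E[¬wait U grant]: least fixpoint, start Z0 = Sat(grant) = {q2, q8}, add states in Sat(¬wait) with some successor in Z. Z1 = {q1, q2, q3, q8}; fixed.
Sat(E[¬wait U grant]) = {q1, q2, q3, q8}
AF E[¬wait U grant]: least fixpoint, start Z0 = {q1, q2, q3, q8}, add states with every successor in Z. Already a fixed point.
Sat(AF E[¬wait U grant]) = {q1, q2, q3, q8}

{q1, q2, q3, q8}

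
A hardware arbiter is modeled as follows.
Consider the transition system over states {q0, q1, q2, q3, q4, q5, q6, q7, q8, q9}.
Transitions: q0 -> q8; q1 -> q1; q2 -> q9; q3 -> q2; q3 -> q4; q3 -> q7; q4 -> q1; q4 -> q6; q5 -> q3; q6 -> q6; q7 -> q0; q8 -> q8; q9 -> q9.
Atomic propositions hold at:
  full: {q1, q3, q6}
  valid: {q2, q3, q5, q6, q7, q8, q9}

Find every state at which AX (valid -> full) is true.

Sat(valid -> full) = {q0, q1, q3, q4, q6}
Sat(AX (valid -> full)) = {s : every successor in {q0, q1, q3, q4, q6}} = {q1, q4, q5, q6, q7}

{q1, q4, q5, q6, q7}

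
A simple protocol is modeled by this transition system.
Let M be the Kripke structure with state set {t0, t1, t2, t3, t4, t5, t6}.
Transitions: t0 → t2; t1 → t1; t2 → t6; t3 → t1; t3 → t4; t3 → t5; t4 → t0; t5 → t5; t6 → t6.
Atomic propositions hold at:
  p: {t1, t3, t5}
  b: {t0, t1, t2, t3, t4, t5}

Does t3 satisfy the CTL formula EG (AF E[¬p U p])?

Sat(¬p) = {t0, t2, t4, t6}
E[¬p U p]: least fixpoint, start Z0 = Sat(p) = {t1, t3, t5}, add states in Sat(¬p) with some successor in Z. Already a fixed point.
Sat(E[¬p U p]) = {t1, t3, t5}
AF E[¬p U p]: least fixpoint, start Z0 = {t1, t3, t5}, add states with every successor in Z. Already a fixed point.
Sat(AF E[¬p U p]) = {t1, t3, t5}
EG (AF E[¬p U p]): greatest fixpoint, start Z0 = {t1, t3, t5}, keep only states in Sat with some successor in Z. Already a fixed point.
Sat(EG (AF E[¬p U p])) = {t1, t3, t5}
t3 ∈ Sat(EG (AF E[¬p U p])) = {t1, t3, t5}, so the formula holds at t3.

Yes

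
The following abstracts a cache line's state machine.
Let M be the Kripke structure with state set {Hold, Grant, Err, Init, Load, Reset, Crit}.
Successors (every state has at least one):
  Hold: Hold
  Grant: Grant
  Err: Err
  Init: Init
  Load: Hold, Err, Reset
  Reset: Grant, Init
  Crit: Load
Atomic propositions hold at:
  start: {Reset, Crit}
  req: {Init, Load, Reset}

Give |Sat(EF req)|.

4

EF req: least fixpoint, start Z0 = {Init, Load, Reset}, add states with some successor in Z. Z1 = {Init, Load, Reset, Crit}; fixed.
Sat(EF req) = {Init, Load, Reset, Crit}
|Sat(EF req)| = |{Init, Load, Reset, Crit}| = 4.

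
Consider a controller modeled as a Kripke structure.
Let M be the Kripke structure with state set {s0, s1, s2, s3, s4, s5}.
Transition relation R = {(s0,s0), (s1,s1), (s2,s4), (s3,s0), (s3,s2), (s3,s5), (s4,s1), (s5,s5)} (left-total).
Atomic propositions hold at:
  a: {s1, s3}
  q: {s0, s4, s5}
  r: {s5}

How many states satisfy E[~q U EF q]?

5

Sat(~q) = {s1, s2, s3}
EF q: least fixpoint, start Z0 = {s0, s4, s5}, add states with some successor in Z. Z1 = {s0, s2, s3, s4, s5}; fixed.
Sat(EF q) = {s0, s2, s3, s4, s5}
E[~q U EF q]: least fixpoint, start Z0 = Sat(EF q) = {s0, s2, s3, s4, s5}, add states in Sat(~q) with some successor in Z. Already a fixed point.
Sat(E[~q U EF q]) = {s0, s2, s3, s4, s5}
|Sat(E[~q U EF q])| = |{s0, s2, s3, s4, s5}| = 5.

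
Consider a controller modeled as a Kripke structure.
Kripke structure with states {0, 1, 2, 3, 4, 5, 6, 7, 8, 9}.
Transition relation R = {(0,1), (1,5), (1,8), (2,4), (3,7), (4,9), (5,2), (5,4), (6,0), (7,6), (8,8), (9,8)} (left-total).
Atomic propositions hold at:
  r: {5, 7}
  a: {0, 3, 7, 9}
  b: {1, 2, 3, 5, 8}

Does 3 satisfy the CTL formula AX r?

Yes

Sat(AX r) = {s : every successor in {5, 7}} = {3}
3 ∈ Sat(AX r) = {3}, so the formula holds at 3.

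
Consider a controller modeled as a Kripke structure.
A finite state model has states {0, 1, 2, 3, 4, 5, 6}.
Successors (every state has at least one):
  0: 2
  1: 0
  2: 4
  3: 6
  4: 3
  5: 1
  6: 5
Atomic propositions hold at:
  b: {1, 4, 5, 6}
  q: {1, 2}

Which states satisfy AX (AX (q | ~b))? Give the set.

{1, 2, 5, 6}

Sat(~b) = {0, 2, 3}
Sat(q | ~b) = {0, 1, 2, 3}
Sat(AX (q | ~b)) = {s : every successor in {0, 1, 2, 3}} = {0, 1, 4, 5}
Sat(AX (AX (q | ~b))) = {s : every successor in {0, 1, 4, 5}} = {1, 2, 5, 6}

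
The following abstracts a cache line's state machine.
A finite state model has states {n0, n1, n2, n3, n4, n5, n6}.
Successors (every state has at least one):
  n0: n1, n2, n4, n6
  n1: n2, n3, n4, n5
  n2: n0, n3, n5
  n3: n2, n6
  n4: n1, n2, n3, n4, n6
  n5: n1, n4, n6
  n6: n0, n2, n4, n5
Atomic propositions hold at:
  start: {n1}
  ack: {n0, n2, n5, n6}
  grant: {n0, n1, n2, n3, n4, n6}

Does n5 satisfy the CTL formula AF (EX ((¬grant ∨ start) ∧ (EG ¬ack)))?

Sat(¬grant) = {n5}
Sat(¬grant ∨ start) = {n1, n5}
Sat(¬ack) = {n1, n3, n4}
EG ¬ack: greatest fixpoint, start Z0 = {n1, n3, n4}, keep only states in Sat with some successor in Z. Z1 = {n1, n4}; fixed.
Sat(EG ¬ack) = {n1, n4}
Sat((¬grant ∨ start) ∧ (EG ¬ack)) = {n1}
Sat(EX ((¬grant ∨ start) ∧ (EG ¬ack))) = {s : some successor in {n1}} = {n0, n4, n5}
AF (EX ((¬grant ∨ start) ∧ (EG ¬ack))): least fixpoint, start Z0 = {n0, n4, n5}, add states with every successor in Z. Already a fixed point.
Sat(AF (EX ((¬grant ∨ start) ∧ (EG ¬ack)))) = {n0, n4, n5}
n5 ∈ Sat(AF (EX ((¬grant ∨ start) ∧ (EG ¬ack)))) = {n0, n4, n5}, so the formula holds at n5.

Yes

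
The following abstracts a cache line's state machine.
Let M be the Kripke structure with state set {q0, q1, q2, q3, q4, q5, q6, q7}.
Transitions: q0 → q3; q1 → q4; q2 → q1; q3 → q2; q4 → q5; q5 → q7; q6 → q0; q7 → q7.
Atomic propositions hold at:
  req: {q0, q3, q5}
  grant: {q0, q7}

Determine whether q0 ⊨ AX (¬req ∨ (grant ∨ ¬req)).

Sat(¬req) = {q1, q2, q4, q6, q7}
Sat(grant ∨ ¬req) = {q0, q1, q2, q4, q6, q7}
Sat(¬req ∨ (grant ∨ ¬req)) = {q0, q1, q2, q4, q6, q7}
Sat(AX (¬req ∨ (grant ∨ ¬req))) = {s : every successor in {q0, q1, q2, q4, q6, q7}} = {q1, q2, q3, q5, q6, q7}
q0 ∉ Sat(AX (¬req ∨ (grant ∨ ¬req))) = {q1, q2, q3, q5, q6, q7}, so the formula does not hold at q0.

No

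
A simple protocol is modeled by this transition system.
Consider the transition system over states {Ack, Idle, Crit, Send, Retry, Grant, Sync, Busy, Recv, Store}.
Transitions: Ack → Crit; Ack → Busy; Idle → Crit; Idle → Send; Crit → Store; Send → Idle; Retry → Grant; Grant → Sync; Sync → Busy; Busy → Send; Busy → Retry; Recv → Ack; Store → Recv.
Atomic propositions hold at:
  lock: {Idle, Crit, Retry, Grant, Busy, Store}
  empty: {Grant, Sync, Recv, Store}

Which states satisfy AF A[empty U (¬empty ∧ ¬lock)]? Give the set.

Sat(¬empty) = {Ack, Idle, Crit, Send, Retry, Busy}
Sat(¬lock) = {Ack, Send, Sync, Recv}
Sat(¬empty ∧ ¬lock) = {Ack, Send}
A[empty U (¬empty ∧ ¬lock)]: least fixpoint, start Z0 = Sat((¬empty ∧ ¬lock)) = {Ack, Send}, add states in Sat(empty) with every successor in Z. Z1 = {Ack, Send, Recv}; Z2 = {Ack, Send, Recv, Store}; fixed.
Sat(A[empty U (¬empty ∧ ¬lock)]) = {Ack, Send, Recv, Store}
AF A[empty U (¬empty ∧ ¬lock)]: least fixpoint, start Z0 = {Ack, Send, Recv, Store}, add states with every successor in Z. Z1 = {Ack, Crit, Send, Recv, Store}; Z2 = {Ack, Idle, Crit, Send, Recv, Store}; fixed.
Sat(AF A[empty U (¬empty ∧ ¬lock)]) = {Ack, Idle, Crit, Send, Recv, Store}

{Ack, Idle, Crit, Send, Recv, Store}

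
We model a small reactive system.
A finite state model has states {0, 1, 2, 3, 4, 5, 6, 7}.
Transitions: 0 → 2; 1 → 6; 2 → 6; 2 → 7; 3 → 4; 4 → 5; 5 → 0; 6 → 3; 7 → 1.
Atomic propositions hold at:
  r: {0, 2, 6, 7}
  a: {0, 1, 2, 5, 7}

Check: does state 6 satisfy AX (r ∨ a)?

No

Sat(r ∨ a) = {0, 1, 2, 5, 6, 7}
Sat(AX (r ∨ a)) = {s : every successor in {0, 1, 2, 5, 6, 7}} = {0, 1, 2, 4, 5, 7}
6 ∉ Sat(AX (r ∨ a)) = {0, 1, 2, 4, 5, 7}, so the formula does not hold at 6.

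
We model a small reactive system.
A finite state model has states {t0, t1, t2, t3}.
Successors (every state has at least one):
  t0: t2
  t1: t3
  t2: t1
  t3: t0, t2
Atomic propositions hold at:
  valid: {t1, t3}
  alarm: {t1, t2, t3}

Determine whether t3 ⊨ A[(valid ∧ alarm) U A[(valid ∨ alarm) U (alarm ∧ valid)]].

Yes

Sat(valid ∧ alarm) = {t1, t3}
Sat(valid ∨ alarm) = {t1, t2, t3}
Sat(alarm ∧ valid) = {t1, t3}
A[(valid ∨ alarm) U (alarm ∧ valid)]: least fixpoint, start Z0 = Sat((alarm ∧ valid)) = {t1, t3}, add states in Sat(valid ∨ alarm) with every successor in Z. Z1 = {t1, t2, t3}; fixed.
Sat(A[(valid ∨ alarm) U (alarm ∧ valid)]) = {t1, t2, t3}
A[(valid ∧ alarm) U A[(valid ∨ alarm) U (alarm ∧ valid)]]: least fixpoint, start Z0 = Sat(A[(valid ∨ alarm) U (alarm ∧ valid)]) = {t1, t2, t3}, add states in Sat(valid ∧ alarm) with every successor in Z. Already a fixed point.
Sat(A[(valid ∧ alarm) U A[(valid ∨ alarm) U (alarm ∧ valid)]]) = {t1, t2, t3}
t3 ∈ Sat(A[(valid ∧ alarm) U A[(valid ∨ alarm) U (alarm ∧ valid)]]) = {t1, t2, t3}, so the formula holds at t3.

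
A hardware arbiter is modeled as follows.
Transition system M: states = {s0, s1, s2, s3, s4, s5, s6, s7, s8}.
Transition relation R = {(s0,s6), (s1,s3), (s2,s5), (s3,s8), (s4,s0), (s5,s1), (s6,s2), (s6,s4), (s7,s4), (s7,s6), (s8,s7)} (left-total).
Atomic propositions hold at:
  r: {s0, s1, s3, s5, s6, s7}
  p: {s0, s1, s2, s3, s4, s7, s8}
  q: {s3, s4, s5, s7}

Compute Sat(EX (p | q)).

Sat(p | q) = {s0, s1, s2, s3, s4, s5, s7, s8}
Sat(EX (p | q)) = {s : some successor in {s0, s1, s2, s3, s4, s5, s7, s8}} = {s1, s2, s3, s4, s5, s6, s7, s8}

{s1, s2, s3, s4, s5, s6, s7, s8}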